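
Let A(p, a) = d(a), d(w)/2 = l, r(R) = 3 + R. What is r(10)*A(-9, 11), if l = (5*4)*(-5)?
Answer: -2600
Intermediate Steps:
l = -100 (l = 20*(-5) = -100)
d(w) = -200 (d(w) = 2*(-100) = -200)
A(p, a) = -200
r(10)*A(-9, 11) = (3 + 10)*(-200) = 13*(-200) = -2600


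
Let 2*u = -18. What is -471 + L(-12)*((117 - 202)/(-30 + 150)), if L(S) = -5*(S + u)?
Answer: -4363/8 ≈ -545.38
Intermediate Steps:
u = -9 (u = (½)*(-18) = -9)
L(S) = 45 - 5*S (L(S) = -5*(S - 9) = -5*(-9 + S) = 45 - 5*S)
-471 + L(-12)*((117 - 202)/(-30 + 150)) = -471 + (45 - 5*(-12))*((117 - 202)/(-30 + 150)) = -471 + (45 + 60)*(-85/120) = -471 + 105*(-85*1/120) = -471 + 105*(-17/24) = -471 - 595/8 = -4363/8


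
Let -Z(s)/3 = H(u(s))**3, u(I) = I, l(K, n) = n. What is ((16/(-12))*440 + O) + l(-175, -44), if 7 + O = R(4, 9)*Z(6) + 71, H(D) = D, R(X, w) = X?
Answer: -9476/3 ≈ -3158.7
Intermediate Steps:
Z(s) = -3*s**3
O = -2528 (O = -7 + (4*(-3*6**3) + 71) = -7 + (4*(-3*216) + 71) = -7 + (4*(-648) + 71) = -7 + (-2592 + 71) = -7 - 2521 = -2528)
((16/(-12))*440 + O) + l(-175, -44) = ((16/(-12))*440 - 2528) - 44 = ((16*(-1/12))*440 - 2528) - 44 = (-4/3*440 - 2528) - 44 = (-1760/3 - 2528) - 44 = -9344/3 - 44 = -9476/3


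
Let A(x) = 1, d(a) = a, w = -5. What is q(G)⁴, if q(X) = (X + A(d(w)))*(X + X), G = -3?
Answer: 20736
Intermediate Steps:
q(X) = 2*X*(1 + X) (q(X) = (X + 1)*(X + X) = (1 + X)*(2*X) = 2*X*(1 + X))
q(G)⁴ = (2*(-3)*(1 - 3))⁴ = (2*(-3)*(-2))⁴ = 12⁴ = 20736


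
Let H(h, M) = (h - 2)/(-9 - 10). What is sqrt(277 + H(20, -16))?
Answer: sqrt(99655)/19 ≈ 16.615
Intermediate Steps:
H(h, M) = 2/19 - h/19 (H(h, M) = (-2 + h)/(-19) = (-2 + h)*(-1/19) = 2/19 - h/19)
sqrt(277 + H(20, -16)) = sqrt(277 + (2/19 - 1/19*20)) = sqrt(277 + (2/19 - 20/19)) = sqrt(277 - 18/19) = sqrt(5245/19) = sqrt(99655)/19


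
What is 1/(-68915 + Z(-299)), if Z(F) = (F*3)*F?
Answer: 1/199288 ≈ 5.0179e-6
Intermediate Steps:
Z(F) = 3*F² (Z(F) = (3*F)*F = 3*F²)
1/(-68915 + Z(-299)) = 1/(-68915 + 3*(-299)²) = 1/(-68915 + 3*89401) = 1/(-68915 + 268203) = 1/199288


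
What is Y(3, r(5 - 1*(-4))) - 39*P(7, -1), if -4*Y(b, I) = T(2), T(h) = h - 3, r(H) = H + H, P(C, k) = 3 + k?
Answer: -311/4 ≈ -77.750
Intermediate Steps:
r(H) = 2*H
T(h) = -3 + h
Y(b, I) = 1/4 (Y(b, I) = -(-3 + 2)/4 = -1/4*(-1) = 1/4)
Y(3, r(5 - 1*(-4))) - 39*P(7, -1) = 1/4 - 39*(3 - 1) = 1/4 - 39*2 = 1/4 - 78 = -311/4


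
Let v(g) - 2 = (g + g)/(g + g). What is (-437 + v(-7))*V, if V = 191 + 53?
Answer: -105896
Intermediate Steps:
v(g) = 3 (v(g) = 2 + (g + g)/(g + g) = 2 + (2*g)/((2*g)) = 2 + (2*g)*(1/(2*g)) = 2 + 1 = 3)
V = 244
(-437 + v(-7))*V = (-437 + 3)*244 = -434*244 = -105896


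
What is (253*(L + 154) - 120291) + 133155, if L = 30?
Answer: 59416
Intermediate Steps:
(253*(L + 154) - 120291) + 133155 = (253*(30 + 154) - 120291) + 133155 = (253*184 - 120291) + 133155 = (46552 - 120291) + 133155 = -73739 + 133155 = 59416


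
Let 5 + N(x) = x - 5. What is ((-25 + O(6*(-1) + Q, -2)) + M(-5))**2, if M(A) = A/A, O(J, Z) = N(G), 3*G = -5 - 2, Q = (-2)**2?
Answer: 11881/9 ≈ 1320.1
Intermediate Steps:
Q = 4
G = -7/3 (G = (-5 - 2)/3 = (1/3)*(-7) = -7/3 ≈ -2.3333)
N(x) = -10 + x (N(x) = -5 + (x - 5) = -5 + (-5 + x) = -10 + x)
O(J, Z) = -37/3 (O(J, Z) = -10 - 7/3 = -37/3)
M(A) = 1
((-25 + O(6*(-1) + Q, -2)) + M(-5))**2 = ((-25 - 37/3) + 1)**2 = (-112/3 + 1)**2 = (-109/3)**2 = 11881/9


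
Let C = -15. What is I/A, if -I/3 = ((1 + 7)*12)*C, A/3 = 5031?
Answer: 160/559 ≈ 0.28623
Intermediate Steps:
A = 15093 (A = 3*5031 = 15093)
I = 4320 (I = -3*(1 + 7)*12*(-15) = -3*8*12*(-15) = -288*(-15) = -3*(-1440) = 4320)
I/A = 4320/15093 = 4320*(1/15093) = 160/559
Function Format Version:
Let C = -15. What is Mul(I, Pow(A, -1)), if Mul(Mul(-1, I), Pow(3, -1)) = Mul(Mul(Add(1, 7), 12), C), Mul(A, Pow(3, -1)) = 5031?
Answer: Rational(160, 559) ≈ 0.28623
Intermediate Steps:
A = 15093 (A = Mul(3, 5031) = 15093)
I = 4320 (I = Mul(-3, Mul(Mul(Add(1, 7), 12), -15)) = Mul(-3, Mul(Mul(8, 12), -15)) = Mul(-3, Mul(96, -15)) = Mul(-3, -1440) = 4320)
Mul(I, Pow(A, -1)) = Mul(4320, Pow(15093, -1)) = Mul(4320, Rational(1, 15093)) = Rational(160, 559)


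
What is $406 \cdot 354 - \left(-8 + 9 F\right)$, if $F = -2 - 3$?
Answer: $143777$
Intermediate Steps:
$F = -5$
$406 \cdot 354 - \left(-8 + 9 F\right) = 406 \cdot 354 + \left(\left(-9\right) \left(-5\right) + 8\right) = 143724 + \left(45 + 8\right) = 143724 + 53 = 143777$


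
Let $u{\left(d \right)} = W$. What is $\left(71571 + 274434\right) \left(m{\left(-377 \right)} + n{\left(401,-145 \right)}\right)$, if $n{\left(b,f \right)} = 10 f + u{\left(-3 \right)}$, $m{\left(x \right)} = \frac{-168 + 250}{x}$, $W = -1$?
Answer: $- \frac{189302449545}{377} \approx -5.0213 \cdot 10^{8}$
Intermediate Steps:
$u{\left(d \right)} = -1$
$m{\left(x \right)} = \frac{82}{x}$
$n{\left(b,f \right)} = -1 + 10 f$ ($n{\left(b,f \right)} = 10 f - 1 = -1 + 10 f$)
$\left(71571 + 274434\right) \left(m{\left(-377 \right)} + n{\left(401,-145 \right)}\right) = \left(71571 + 274434\right) \left(\frac{82}{-377} + \left(-1 + 10 \left(-145\right)\right)\right) = 346005 \left(82 \left(- \frac{1}{377}\right) - 1451\right) = 346005 \left(- \frac{82}{377} - 1451\right) = 346005 \left(- \frac{547109}{377}\right) = - \frac{189302449545}{377}$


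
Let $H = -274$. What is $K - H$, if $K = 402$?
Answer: $676$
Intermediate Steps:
$K - H = 402 - -274 = 402 + 274 = 676$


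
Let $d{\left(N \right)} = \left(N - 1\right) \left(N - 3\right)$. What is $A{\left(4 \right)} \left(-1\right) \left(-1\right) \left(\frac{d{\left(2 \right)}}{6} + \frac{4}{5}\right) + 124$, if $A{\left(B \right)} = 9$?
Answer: $\frac{1297}{10} \approx 129.7$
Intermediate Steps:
$d{\left(N \right)} = \left(-1 + N\right) \left(-3 + N\right)$
$A{\left(4 \right)} \left(-1\right) \left(-1\right) \left(\frac{d{\left(2 \right)}}{6} + \frac{4}{5}\right) + 124 = 9 \left(-1\right) \left(-1\right) \left(\frac{3 + 2^{2} - 8}{6} + \frac{4}{5}\right) + 124 = 9 \cdot 1 \left(\left(3 + 4 - 8\right) \frac{1}{6} + 4 \cdot \frac{1}{5}\right) + 124 = 9 \cdot 1 \left(\left(-1\right) \frac{1}{6} + \frac{4}{5}\right) + 124 = 9 \cdot 1 \left(- \frac{1}{6} + \frac{4}{5}\right) + 124 = 9 \cdot 1 \cdot \frac{19}{30} + 124 = 9 \cdot \frac{19}{30} + 124 = \frac{57}{10} + 124 = \frac{1297}{10}$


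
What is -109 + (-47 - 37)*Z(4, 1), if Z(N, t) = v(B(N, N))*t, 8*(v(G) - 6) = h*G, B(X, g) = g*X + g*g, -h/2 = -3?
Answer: -2629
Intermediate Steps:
h = 6 (h = -2*(-3) = 6)
B(X, g) = g**2 + X*g (B(X, g) = X*g + g**2 = g**2 + X*g)
v(G) = 6 + 3*G/4 (v(G) = 6 + (6*G)/8 = 6 + 3*G/4)
Z(N, t) = t*(6 + 3*N**2/2) (Z(N, t) = (6 + 3*(N*(N + N))/4)*t = (6 + 3*(N*(2*N))/4)*t = (6 + 3*(2*N**2)/4)*t = (6 + 3*N**2/2)*t = t*(6 + 3*N**2/2))
-109 + (-47 - 37)*Z(4, 1) = -109 + (-47 - 37)*((3/2)*1*(4 + 4**2)) = -109 - 126*(4 + 16) = -109 - 126*20 = -109 - 84*30 = -109 - 2520 = -2629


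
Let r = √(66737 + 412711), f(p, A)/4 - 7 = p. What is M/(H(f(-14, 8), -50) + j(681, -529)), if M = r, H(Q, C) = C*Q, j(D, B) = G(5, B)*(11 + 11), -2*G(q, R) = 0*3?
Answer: 3*√13318/700 ≈ 0.49459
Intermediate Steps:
f(p, A) = 28 + 4*p
G(q, R) = 0 (G(q, R) = -0*3 = -½*0 = 0)
j(D, B) = 0 (j(D, B) = 0*(11 + 11) = 0*22 = 0)
r = 6*√13318 (r = √479448 = 6*√13318 ≈ 692.42)
M = 6*√13318 ≈ 692.42
M/(H(f(-14, 8), -50) + j(681, -529)) = (6*√13318)/(-50*(28 + 4*(-14)) + 0) = (6*√13318)/(-50*(28 - 56) + 0) = (6*√13318)/(-50*(-28) + 0) = (6*√13318)/(1400 + 0) = (6*√13318)/1400 = (6*√13318)*(1/1400) = 3*√13318/700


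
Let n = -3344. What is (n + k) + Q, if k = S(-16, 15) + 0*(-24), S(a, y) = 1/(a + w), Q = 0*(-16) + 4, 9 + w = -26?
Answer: -170341/51 ≈ -3340.0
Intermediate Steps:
w = -35 (w = -9 - 26 = -35)
Q = 4 (Q = 0 + 4 = 4)
S(a, y) = 1/(-35 + a) (S(a, y) = 1/(a - 35) = 1/(-35 + a))
k = -1/51 (k = 1/(-35 - 16) + 0*(-24) = 1/(-51) + 0 = -1/51 + 0 = -1/51 ≈ -0.019608)
(n + k) + Q = (-3344 - 1/51) + 4 = -170545/51 + 4 = -170341/51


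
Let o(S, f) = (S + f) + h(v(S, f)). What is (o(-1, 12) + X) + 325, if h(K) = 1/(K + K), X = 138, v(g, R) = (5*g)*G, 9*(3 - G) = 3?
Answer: 37917/80 ≈ 473.96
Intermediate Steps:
G = 8/3 (G = 3 - ⅑*3 = 3 - ⅓ = 8/3 ≈ 2.6667)
v(g, R) = 40*g/3 (v(g, R) = (5*g)*(8/3) = 40*g/3)
h(K) = 1/(2*K)
o(S, f) = S + f + 3/(80*S) (o(S, f) = (S + f) + 1/(2*((40*S/3))) = (S + f) + (3/(40*S))/2 = (S + f) + 3/(80*S) = S + f + 3/(80*S))
(o(-1, 12) + X) + 325 = ((-1 + 12 + (3/80)/(-1)) + 138) + 325 = ((-1 + 12 + (3/80)*(-1)) + 138) + 325 = ((-1 + 12 - 3/80) + 138) + 325 = (877/80 + 138) + 325 = 11917/80 + 325 = 37917/80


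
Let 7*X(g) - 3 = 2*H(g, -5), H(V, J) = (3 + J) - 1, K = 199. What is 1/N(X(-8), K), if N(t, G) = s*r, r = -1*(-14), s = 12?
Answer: 1/168 ≈ 0.0059524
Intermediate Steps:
H(V, J) = 2 + J
r = 14
X(g) = -3/7 (X(g) = 3/7 + (2*(2 - 5))/7 = 3/7 + (2*(-3))/7 = 3/7 + (⅐)*(-6) = 3/7 - 6/7 = -3/7)
N(t, G) = 168 (N(t, G) = 12*14 = 168)
1/N(X(-8), K) = 1/168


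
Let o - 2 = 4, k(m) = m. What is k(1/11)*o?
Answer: 6/11 ≈ 0.54545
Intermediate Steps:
o = 6 (o = 2 + 4 = 6)
k(1/11)*o = 6/11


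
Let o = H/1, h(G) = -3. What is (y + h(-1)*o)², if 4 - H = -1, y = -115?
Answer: 16900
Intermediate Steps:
H = 5 (H = 4 - 1*(-1) = 4 + 1 = 5)
o = 5 (o = 5/1 = 5*1 = 5)
(y + h(-1)*o)² = (-115 - 3*5)² = (-115 - 15)² = (-130)² = 16900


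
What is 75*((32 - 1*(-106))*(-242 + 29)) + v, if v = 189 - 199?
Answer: -2204560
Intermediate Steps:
v = -10
75*((32 - 1*(-106))*(-242 + 29)) + v = 75*((32 - 1*(-106))*(-242 + 29)) - 10 = 75*((32 + 106)*(-213)) - 10 = 75*(138*(-213)) - 10 = 75*(-29394) - 10 = -2204550 - 10 = -2204560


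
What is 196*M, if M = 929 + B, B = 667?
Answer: 312816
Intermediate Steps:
M = 1596 (M = 929 + 667 = 1596)
196*M = 196*1596 = 312816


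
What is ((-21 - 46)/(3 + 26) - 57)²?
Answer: 2958400/841 ≈ 3517.7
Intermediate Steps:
((-21 - 46)/(3 + 26) - 57)² = (-67/29 - 57)² = (-1720/29)² = 2958400/841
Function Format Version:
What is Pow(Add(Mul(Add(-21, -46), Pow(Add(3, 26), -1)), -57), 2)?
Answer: Rational(2958400, 841) ≈ 3517.7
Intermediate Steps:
Pow(Add(Mul(Add(-21, -46), Pow(Add(3, 26), -1)), -57), 2) = Pow(Add(Mul(-67, Pow(29, -1)), -57), 2) = Pow(Add(Mul(-67, Rational(1, 29)), -57), 2) = Pow(Add(Rational(-67, 29), -57), 2) = Pow(Rational(-1720, 29), 2) = Rational(2958400, 841)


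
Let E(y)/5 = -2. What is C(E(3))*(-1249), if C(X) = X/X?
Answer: -1249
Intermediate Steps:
E(y) = -10 (E(y) = 5*(-2) = -10)
C(X) = 1
C(E(3))*(-1249) = 1*(-1249) = -1249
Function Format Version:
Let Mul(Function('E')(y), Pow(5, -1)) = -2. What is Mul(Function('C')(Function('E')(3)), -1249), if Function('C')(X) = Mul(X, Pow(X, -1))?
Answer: -1249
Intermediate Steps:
Function('E')(y) = -10 (Function('E')(y) = Mul(5, -2) = -10)
Function('C')(X) = 1
Mul(Function('C')(Function('E')(3)), -1249) = Mul(1, -1249) = -1249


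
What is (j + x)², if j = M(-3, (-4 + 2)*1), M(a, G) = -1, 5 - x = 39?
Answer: 1225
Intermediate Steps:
x = -34 (x = 5 - 1*39 = 5 - 39 = -34)
j = -1
(j + x)² = (-1 - 34)² = (-35)² = 1225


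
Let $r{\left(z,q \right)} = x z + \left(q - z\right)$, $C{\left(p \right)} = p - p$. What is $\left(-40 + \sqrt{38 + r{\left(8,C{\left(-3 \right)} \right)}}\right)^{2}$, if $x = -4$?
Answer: $\left(40 - i \sqrt{2}\right)^{2} \approx 1598.0 - 113.14 i$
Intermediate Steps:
$C{\left(p \right)} = 0$
$r{\left(z,q \right)} = q - 5 z$ ($r{\left(z,q \right)} = - 4 z + \left(q - z\right) = q - 5 z$)
$\left(-40 + \sqrt{38 + r{\left(8,C{\left(-3 \right)} \right)}}\right)^{2} = \left(-40 + \sqrt{38 + \left(0 - 40\right)}\right)^{2} = \left(-40 + \sqrt{38 - 40}\right)^{2} = \left(-40 + \sqrt{-2}\right)^{2} = \left(-40 + i \sqrt{2}\right)^{2}$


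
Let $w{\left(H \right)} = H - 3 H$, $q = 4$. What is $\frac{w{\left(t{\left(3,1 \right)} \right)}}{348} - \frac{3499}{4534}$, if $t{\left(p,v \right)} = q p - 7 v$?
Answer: $- \frac{157874}{197229} \approx -0.80046$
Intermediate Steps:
$t{\left(p,v \right)} = - 7 v + 4 p$ ($t{\left(p,v \right)} = 4 p - 7 v = - 7 v + 4 p$)
$w{\left(H \right)} = - 2 H$
$\frac{w{\left(t{\left(3,1 \right)} \right)}}{348} - \frac{3499}{4534} = \frac{\left(-2\right) \left(\left(-7\right) 1 + 4 \cdot 3\right)}{348} - \frac{3499}{4534} = - 2 \left(-7 + 12\right) \frac{1}{348} - \frac{3499}{4534} = \left(-2\right) 5 \cdot \frac{1}{348} - \frac{3499}{4534} = \left(-10\right) \frac{1}{348} - \frac{3499}{4534} = - \frac{5}{174} - \frac{3499}{4534} = - \frac{157874}{197229}$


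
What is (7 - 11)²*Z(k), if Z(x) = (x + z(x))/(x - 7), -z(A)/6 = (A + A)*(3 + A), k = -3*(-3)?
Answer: -10296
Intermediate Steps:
k = 9
z(A) = -12*A*(3 + A) (z(A) = -6*(A + A)*(3 + A) = -6*2*A*(3 + A) = -12*A*(3 + A))
Z(x) = (x - 12*x*(3 + x))/(-7 + x) (Z(x) = (x - 12*x*(3 + x))/(x - 7) = (x - 12*x*(3 + x))/(-7 + x))
(7 - 11)²*Z(k) = (7 - 11)²*(9*(-35 - 12*9)/(-7 + 9)) = (-4)²*(9*(-35 - 108)/2) = 16*(9*(½)*(-143)) = 16*(-1287/2) = -10296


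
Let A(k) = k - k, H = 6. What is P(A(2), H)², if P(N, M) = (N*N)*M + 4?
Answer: 16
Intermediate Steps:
A(k) = 0
P(N, M) = 4 + M*N² (P(N, M) = N²*M + 4 = M*N² + 4 = 4 + M*N²)
P(A(2), H)² = (4 + 6*0²)² = (4 + 6*0)² = (4 + 0)² = 4² = 16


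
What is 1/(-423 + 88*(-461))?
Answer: -1/40991 ≈ -2.4396e-5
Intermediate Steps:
1/(-423 + 88*(-461)) = 1/(-423 - 40568) = 1/(-40991) = -1/40991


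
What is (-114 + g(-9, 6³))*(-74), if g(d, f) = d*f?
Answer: 152292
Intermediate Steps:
(-114 + g(-9, 6³))*(-74) = (-114 - 9*6³)*(-74) = (-114 - 9*216)*(-74) = (-114 - 1944)*(-74) = -2058*(-74) = 152292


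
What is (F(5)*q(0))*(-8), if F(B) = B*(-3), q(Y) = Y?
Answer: 0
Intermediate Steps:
F(B) = -3*B
(F(5)*q(0))*(-8) = (-3*5*0)*(-8) = -15*0*(-8) = 0*(-8) = 0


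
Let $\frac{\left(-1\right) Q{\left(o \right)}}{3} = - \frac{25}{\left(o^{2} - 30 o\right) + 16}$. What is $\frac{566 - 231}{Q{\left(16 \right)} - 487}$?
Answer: $- \frac{1040}{1513} \approx -0.68738$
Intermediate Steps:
$Q{\left(o \right)} = \frac{75}{16 + o^{2} - 30 o}$ ($Q{\left(o \right)} = - 3 \left(- \frac{25}{\left(o^{2} - 30 o\right) + 16}\right) = - 3 \left(- \frac{25}{16 + o^{2} - 30 o}\right) = \frac{75}{16 + o^{2} - 30 o}$)
$\frac{566 - 231}{Q{\left(16 \right)} - 487} = \frac{566 - 231}{\frac{75}{16 + 16^{2} - 480} - 487} = \frac{335}{\frac{75}{16 + 256 - 480} - 487} = \frac{335}{\frac{75}{-208} - 487} = \frac{335}{75 \left(- \frac{1}{208}\right) - 487} = \frac{335}{- \frac{75}{208} - 487} = \frac{335}{- \frac{101371}{208}} = 335 \left(- \frac{208}{101371}\right) = - \frac{1040}{1513}$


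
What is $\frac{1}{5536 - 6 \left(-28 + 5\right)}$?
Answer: $\frac{1}{5674} \approx 0.00017624$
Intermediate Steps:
$\frac{1}{5536 - 6 \left(-28 + 5\right)} = \frac{1}{5536 - -138} = \frac{1}{5536 + 138} = \frac{1}{5674}$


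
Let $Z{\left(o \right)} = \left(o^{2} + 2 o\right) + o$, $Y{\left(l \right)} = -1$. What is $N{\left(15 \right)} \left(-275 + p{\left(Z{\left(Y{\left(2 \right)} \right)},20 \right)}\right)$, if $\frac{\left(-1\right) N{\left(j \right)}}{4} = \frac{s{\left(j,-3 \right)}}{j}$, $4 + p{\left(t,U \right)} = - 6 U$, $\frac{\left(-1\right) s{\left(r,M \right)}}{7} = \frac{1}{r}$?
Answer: $- \frac{3724}{75} \approx -49.653$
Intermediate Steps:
$s{\left(r,M \right)} = - \frac{7}{r}$
$Z{\left(o \right)} = o^{2} + 3 o$
$p{\left(t,U \right)} = -4 - 6 U$
$N{\left(j \right)} = \frac{28}{j^{2}}$ ($N{\left(j \right)} = - 4 \frac{\left(-7\right) \frac{1}{j}}{j} = - 4 \left(- \frac{7}{j^{2}}\right) = \frac{28}{j^{2}}$)
$N{\left(15 \right)} \left(-275 + p{\left(Z{\left(Y{\left(2 \right)} \right)},20 \right)}\right) = \frac{28}{225} \left(-275 - 124\right) = 28 \cdot \frac{1}{225} \left(-275 - 124\right) = \frac{28 \left(-275 - 124\right)}{225} = \frac{28}{225} \left(-399\right) = - \frac{3724}{75}$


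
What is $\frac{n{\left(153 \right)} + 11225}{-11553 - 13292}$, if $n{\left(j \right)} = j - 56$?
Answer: $- \frac{11322}{24845} \approx -0.45571$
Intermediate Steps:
$n{\left(j \right)} = -56 + j$
$\frac{n{\left(153 \right)} + 11225}{-11553 - 13292} = \frac{\left(-56 + 153\right) + 11225}{-11553 - 13292} = \frac{97 + 11225}{-24845} = 11322 \left(- \frac{1}{24845}\right) = - \frac{11322}{24845}$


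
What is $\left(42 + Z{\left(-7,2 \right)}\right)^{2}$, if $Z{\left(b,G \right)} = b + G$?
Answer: $1369$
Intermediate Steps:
$Z{\left(b,G \right)} = G + b$
$\left(42 + Z{\left(-7,2 \right)}\right)^{2} = \left(42 + \left(2 - 7\right)\right)^{2} = \left(42 - 5\right)^{2} = 37^{2} = 1369$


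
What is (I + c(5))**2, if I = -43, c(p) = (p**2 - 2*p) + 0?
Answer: 784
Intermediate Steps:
c(p) = p**2 - 2*p
(I + c(5))**2 = (-43 + 5*(-2 + 5))**2 = (-43 + 5*3)**2 = (-43 + 15)**2 = (-28)**2 = 784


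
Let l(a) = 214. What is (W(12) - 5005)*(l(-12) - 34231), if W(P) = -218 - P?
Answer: 178078995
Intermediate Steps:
(W(12) - 5005)*(l(-12) - 34231) = ((-218 - 1*12) - 5005)*(214 - 34231) = ((-218 - 12) - 5005)*(-34017) = (-230 - 5005)*(-34017) = -5235*(-34017) = 178078995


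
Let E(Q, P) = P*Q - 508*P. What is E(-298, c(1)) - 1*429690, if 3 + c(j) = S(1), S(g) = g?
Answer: -428078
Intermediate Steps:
c(j) = -2 (c(j) = -3 + 1 = -2)
E(Q, P) = -508*P + P*Q
E(-298, c(1)) - 1*429690 = -2*(-508 - 298) - 1*429690 = -2*(-806) - 429690 = 1612 - 429690 = -428078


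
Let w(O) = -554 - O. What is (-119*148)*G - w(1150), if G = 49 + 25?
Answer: -1301584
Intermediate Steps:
G = 74
(-119*148)*G - w(1150) = -119*148*74 - (-554 - 1*1150) = -17612*74 - (-554 - 1150) = -1303288 - 1*(-1704) = -1303288 + 1704 = -1301584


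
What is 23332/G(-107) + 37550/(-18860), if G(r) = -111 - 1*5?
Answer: -11109933/54694 ≈ -203.13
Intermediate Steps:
G(r) = -116 (G(r) = -111 - 5 = -116)
23332/G(-107) + 37550/(-18860) = 23332/(-116) + 37550/(-18860) = 23332*(-1/116) + 37550*(-1/18860) = -5833/29 - 3755/1886 = -11109933/54694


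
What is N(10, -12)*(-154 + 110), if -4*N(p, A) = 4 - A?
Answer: 176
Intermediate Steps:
N(p, A) = -1 + A/4 (N(p, A) = -(4 - A)/4 = -1 + A/4)
N(10, -12)*(-154 + 110) = (-1 + (¼)*(-12))*(-154 + 110) = (-1 - 3)*(-44) = -4*(-44) = 176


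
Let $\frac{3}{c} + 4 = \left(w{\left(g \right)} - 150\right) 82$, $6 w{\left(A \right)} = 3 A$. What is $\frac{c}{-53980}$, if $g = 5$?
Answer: $\frac{1}{217701340} \approx 4.5934 \cdot 10^{-9}$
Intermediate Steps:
$w{\left(A \right)} = \frac{A}{2}$ ($w{\left(A \right)} = \frac{3 A}{6} = \frac{A}{2}$)
$c = - \frac{1}{4033}$ ($c = \frac{3}{-4 + \left(\frac{1}{2} \cdot 5 - 150\right) 82} = \frac{3}{-4 + \left(\frac{5}{2} - 150\right) 82} = \frac{3}{-4 - 12095} = \frac{3}{-12099} = 3 \left(- \frac{1}{12099}\right) = - \frac{1}{4033} \approx -0.00024795$)
$\frac{c}{-53980} = - \frac{1}{4033 \left(-53980\right)} = \left(- \frac{1}{4033}\right) \left(- \frac{1}{53980}\right) = \frac{1}{217701340}$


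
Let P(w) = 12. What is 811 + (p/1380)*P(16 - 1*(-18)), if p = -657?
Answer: 92608/115 ≈ 805.29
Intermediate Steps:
811 + (p/1380)*P(16 - 1*(-18)) = 811 - 657/1380*12 = 811 - 657*1/1380*12 = 811 - 219/460*12 = 811 - 657/115 = 92608/115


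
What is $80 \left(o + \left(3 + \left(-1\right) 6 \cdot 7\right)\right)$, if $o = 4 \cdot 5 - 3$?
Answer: $-1760$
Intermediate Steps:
$o = 17$ ($o = 20 - 3 = 17$)
$80 \left(o + \left(3 + \left(-1\right) 6 \cdot 7\right)\right) = 80 \left(17 + \left(3 + \left(-1\right) 6 \cdot 7\right)\right) = 80 \left(17 + \left(3 - 42\right)\right) = 80 \left(17 - 39\right) = 80 \left(-22\right) = -1760$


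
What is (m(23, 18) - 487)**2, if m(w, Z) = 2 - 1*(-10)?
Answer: 225625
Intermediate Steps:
m(w, Z) = 12 (m(w, Z) = 2 + 10 = 12)
(m(23, 18) - 487)**2 = (12 - 487)**2 = (-475)**2 = 225625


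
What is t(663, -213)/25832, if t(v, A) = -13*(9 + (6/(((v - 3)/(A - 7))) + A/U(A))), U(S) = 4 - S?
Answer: -8489/2802772 ≈ -0.0030288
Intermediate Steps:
t(v, A) = -117 - 78*(-7 + A)/(-3 + v) - 13*A/(4 - A) (t(v, A) = -13*(9 + (6/(((v - 3)/(A - 7))) + A/(4 - A))) = -13*(9 + (6/(((-3 + v)/(-7 + A))) + A/(4 - A))) = -13*(9 + (6*((-7 + A)/(-3 + v)) + A/(4 - A))) = -13*(9 + (6*(-7 + A)/(-3 + v) + A/(4 - A))) = -13*(9 + (A/(4 - A) + 6*(-7 + A)/(-3 + v))) = -13*(9 + A/(4 - A) + 6*(-7 + A)/(-3 + v)) = -117 - 78*(-7 + A)/(-3 + v) - 13*A/(4 - A))
t(663, -213)/25832 = (13*(-276 + 66*(-213) - 213*663 - 9*663*(-4 - 213) - 6*(-213)*(-4 - 213))/((-4 - 213)*(-3 + 663)))/25832 = (13*(-276 - 14058 - 141219 - 9*663*(-217) - 6*(-213)*(-217))/(-217*660))*(1/25832) = (13*(-1/217)*(1/660)*(-276 - 14058 - 141219 + 1294839 - 277326))*(1/25832) = (13*(-1/217)*(1/660)*861960)*(1/25832) = -16978/217*1/25832 = -8489/2802772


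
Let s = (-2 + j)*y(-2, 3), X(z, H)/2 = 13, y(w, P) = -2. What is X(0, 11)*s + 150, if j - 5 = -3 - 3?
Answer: 306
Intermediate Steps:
j = -1 (j = 5 + (-3 - 3) = 5 - 6 = -1)
X(z, H) = 26 (X(z, H) = 2*13 = 26)
s = 6 (s = (-2 - 1)*(-2) = -3*(-2) = 6)
X(0, 11)*s + 150 = 26*6 + 150 = 156 + 150 = 306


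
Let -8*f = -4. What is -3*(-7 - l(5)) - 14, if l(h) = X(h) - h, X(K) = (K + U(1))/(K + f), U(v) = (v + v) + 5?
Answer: -16/11 ≈ -1.4545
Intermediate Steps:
f = 1/2 (f = -1/8*(-4) = 1/2 ≈ 0.50000)
U(v) = 5 + 2*v (U(v) = 2*v + 5 = 5 + 2*v)
X(K) = (7 + K)/(1/2 + K) (X(K) = (K + (5 + 2*1))/(K + 1/2) = (K + (5 + 2))/(1/2 + K) = (K + 7)/(1/2 + K) = (7 + K)/(1/2 + K))
l(h) = -h + 2*(7 + h)/(1 + 2*h) (l(h) = 2*(7 + h)/(1 + 2*h) - h = -h + 2*(7 + h)/(1 + 2*h))
-3*(-7 - l(5)) - 14 = -3*(-7 - (14 + 5 - 2*5**2)/(1 + 2*5)) - 14 = -3*(-7 - (14 + 5 - 2*25)/(1 + 10)) - 14 = -3*(-7 - (14 + 5 - 50)/11) - 14 = -3*(-7 - (-31)/11) - 14 = -3*(-7 - 1*(-31/11)) - 14 = -3*(-7 + 31/11) - 14 = -3*(-46/11) - 14 = 138/11 - 14 = -16/11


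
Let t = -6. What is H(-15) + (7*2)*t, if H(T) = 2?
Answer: -82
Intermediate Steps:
H(-15) + (7*2)*t = 2 + (7*2)*(-6) = 2 + 14*(-6) = 2 - 84 = -82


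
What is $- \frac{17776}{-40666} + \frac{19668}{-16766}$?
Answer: $- \frac{125446618}{170451539} \approx -0.73597$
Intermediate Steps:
$- \frac{17776}{-40666} + \frac{19668}{-16766} = \left(-17776\right) \left(- \frac{1}{40666}\right) + 19668 \left(- \frac{1}{16766}\right) = \frac{8888}{20333} - \frac{9834}{8383} = - \frac{125446618}{170451539}$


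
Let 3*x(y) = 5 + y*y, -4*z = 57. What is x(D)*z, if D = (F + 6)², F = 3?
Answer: -62377/2 ≈ -31189.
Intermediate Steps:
z = -57/4 (z = -¼*57 = -57/4 ≈ -14.250)
D = 81 (D = (3 + 6)² = 9² = 81)
x(y) = 5/3 + y²/3 (x(y) = (5 + y*y)/3 = (5 + y²)/3 = 5/3 + y²/3)
x(D)*z = (5/3 + (⅓)*81²)*(-57/4) = (5/3 + (⅓)*6561)*(-57/4) = (5/3 + 2187)*(-57/4) = (6566/3)*(-57/4) = -62377/2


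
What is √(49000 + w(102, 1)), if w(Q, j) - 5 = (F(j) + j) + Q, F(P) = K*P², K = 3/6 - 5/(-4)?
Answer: √196439/2 ≈ 221.61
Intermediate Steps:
K = 7/4 (K = 3*(⅙) - 5*(-¼) = ½ + 5/4 = 7/4 ≈ 1.7500)
F(P) = 7*P²/4
w(Q, j) = 5 + Q + j + 7*j²/4 (w(Q, j) = 5 + ((7*j²/4 + j) + Q) = 5 + ((j + 7*j²/4) + Q) = 5 + (Q + j + 7*j²/4) = 5 + Q + j + 7*j²/4)
√(49000 + w(102, 1)) = √(49000 + (5 + 102 + 1 + (7/4)*1²)) = √(49000 + (5 + 102 + 1 + (7/4)*1)) = √(49000 + (5 + 102 + 1 + 7/4)) = √(49000 + 439/4) = √(196439/4) = √196439/2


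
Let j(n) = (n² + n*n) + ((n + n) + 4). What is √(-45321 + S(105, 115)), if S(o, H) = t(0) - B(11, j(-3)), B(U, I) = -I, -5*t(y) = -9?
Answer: 2*I*√283145/5 ≈ 212.85*I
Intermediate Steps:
t(y) = 9/5 (t(y) = -⅕*(-9) = 9/5)
j(n) = 4 + 2*n + 2*n² (j(n) = (n² + n²) + (2*n + 4) = 2*n² + (4 + 2*n) = 4 + 2*n + 2*n²)
S(o, H) = 89/5 (S(o, H) = 9/5 - (-1)*(4 + 2*(-3) + 2*(-3)²) = 9/5 - (-1)*(4 - 6 + 2*9) = 9/5 - (-1)*(4 - 6 + 18) = 9/5 - (-1)*16 = 9/5 - 1*(-16) = 9/5 + 16 = 89/5)
√(-45321 + S(105, 115)) = √(-45321 + 89/5) = √(-226516/5) = 2*I*√283145/5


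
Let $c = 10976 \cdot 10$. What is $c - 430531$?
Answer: $-320771$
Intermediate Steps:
$c = 109760$
$c - 430531 = 109760 - 430531 = -320771$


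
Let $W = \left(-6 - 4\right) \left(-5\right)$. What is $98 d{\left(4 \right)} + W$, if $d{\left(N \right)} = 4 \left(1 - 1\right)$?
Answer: $50$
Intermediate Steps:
$d{\left(N \right)} = 0$ ($d{\left(N \right)} = 4 \cdot 0 = 0$)
$W = 50$ ($W = \left(-10\right) \left(-5\right) = 50$)
$98 d{\left(4 \right)} + W = 98 \cdot 0 + 50 = 0 + 50 = 50$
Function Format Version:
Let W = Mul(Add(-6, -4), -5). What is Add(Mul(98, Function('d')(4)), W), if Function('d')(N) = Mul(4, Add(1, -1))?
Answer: 50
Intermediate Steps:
Function('d')(N) = 0 (Function('d')(N) = Mul(4, 0) = 0)
W = 50 (W = Mul(-10, -5) = 50)
Add(Mul(98, Function('d')(4)), W) = Add(Mul(98, 0), 50) = Add(0, 50) = 50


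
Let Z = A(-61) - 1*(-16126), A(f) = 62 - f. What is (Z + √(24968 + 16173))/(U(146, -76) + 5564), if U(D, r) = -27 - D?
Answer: 16249/5391 + √41141/5391 ≈ 3.0517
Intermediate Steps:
Z = 16249 (Z = (62 - 1*(-61)) - 1*(-16126) = (62 + 61) + 16126 = 123 + 16126 = 16249)
(Z + √(24968 + 16173))/(U(146, -76) + 5564) = (16249 + √(24968 + 16173))/((-27 - 1*146) + 5564) = (16249 + √41141)/((-27 - 146) + 5564) = (16249 + √41141)/(-173 + 5564) = (16249 + √41141)/5391 = (16249 + √41141)*(1/5391) = 16249/5391 + √41141/5391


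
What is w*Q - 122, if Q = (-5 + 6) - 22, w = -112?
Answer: 2230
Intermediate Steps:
Q = -21 (Q = 1 - 22 = -21)
w*Q - 122 = -112*(-21) - 122 = 2352 - 122 = 2230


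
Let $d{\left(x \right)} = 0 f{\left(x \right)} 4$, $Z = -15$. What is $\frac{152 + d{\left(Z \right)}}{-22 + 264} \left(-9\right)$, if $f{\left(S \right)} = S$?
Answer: $- \frac{684}{121} \approx -5.6529$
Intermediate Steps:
$d{\left(x \right)} = 0$ ($d{\left(x \right)} = 0 x 4 = 0 \cdot 4 = 0$)
$\frac{152 + d{\left(Z \right)}}{-22 + 264} \left(-9\right) = \frac{152 + 0}{-22 + 264} \left(-9\right) = \frac{152}{242} \left(-9\right) = 152 \cdot \frac{1}{242} \left(-9\right) = \frac{76}{121} \left(-9\right) = - \frac{684}{121}$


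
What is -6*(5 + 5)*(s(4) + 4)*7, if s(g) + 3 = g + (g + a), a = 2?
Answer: -4620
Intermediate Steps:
s(g) = -1 + 2*g (s(g) = -3 + (g + (g + 2)) = -3 + (g + (2 + g)) = -3 + (2 + 2*g) = -1 + 2*g)
-6*(5 + 5)*(s(4) + 4)*7 = -6*(5 + 5)*((-1 + 2*4) + 4)*7 = -60*((-1 + 8) + 4)*7 = -60*(7 + 4)*7 = -60*11*7 = -6*110*7 = -660*7 = -4620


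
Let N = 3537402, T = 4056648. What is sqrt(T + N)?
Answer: 5*sqrt(303762) ≈ 2755.7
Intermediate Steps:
sqrt(T + N) = sqrt(4056648 + 3537402) = sqrt(7594050) = 5*sqrt(303762)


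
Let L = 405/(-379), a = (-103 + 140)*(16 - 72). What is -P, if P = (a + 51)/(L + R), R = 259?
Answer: 765959/97756 ≈ 7.8354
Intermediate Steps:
a = -2072 (a = 37*(-56) = -2072)
L = -405/379 (L = 405*(-1/379) = -405/379 ≈ -1.0686)
P = -765959/97756 (P = (-2072 + 51)/(-405/379 + 259) = -2021/97756/379 = -2021*379/97756 = -765959/97756 ≈ -7.8354)
-P = -1*(-765959/97756) = 765959/97756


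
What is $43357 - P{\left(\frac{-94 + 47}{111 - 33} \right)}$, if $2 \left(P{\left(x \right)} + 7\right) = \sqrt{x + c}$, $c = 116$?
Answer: $43364 - \frac{\sqrt{702078}}{156} \approx 43359.0$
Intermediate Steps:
$P{\left(x \right)} = -7 + \frac{\sqrt{116 + x}}{2}$ ($P{\left(x \right)} = -7 + \frac{\sqrt{x + 116}}{2} = -7 + \frac{\sqrt{116 + x}}{2}$)
$43357 - P{\left(\frac{-94 + 47}{111 - 33} \right)} = 43357 - \left(-7 + \frac{\sqrt{116 + \frac{-94 + 47}{111 - 33}}}{2}\right) = 43357 - \left(-7 + \frac{\sqrt{116 - \frac{47}{78}}}{2}\right) = 43357 - \left(-7 + \frac{\sqrt{\frac{9001}{78}}}{2}\right) = 43357 - \left(-7 + \frac{\frac{1}{78} \sqrt{702078}}{2}\right) = 43357 - \left(-7 + \frac{\sqrt{702078}}{156}\right) = 43357 + \left(7 - \frac{\sqrt{702078}}{156}\right) = 43364 - \frac{\sqrt{702078}}{156}$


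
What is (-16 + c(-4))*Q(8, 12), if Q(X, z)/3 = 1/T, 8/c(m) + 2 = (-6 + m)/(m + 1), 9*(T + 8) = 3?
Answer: 90/23 ≈ 3.9130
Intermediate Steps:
T = -23/3 (T = -8 + (⅑)*3 = -8 + ⅓ = -23/3 ≈ -7.6667)
c(m) = 8/(-2 + (-6 + m)/(1 + m)) (c(m) = 8/(-2 + (-6 + m)/(m + 1)) = 8/(-2 + (-6 + m)/(1 + m)))
Q(X, z) = -9/23 (Q(X, z) = 3/(-23/3) = 3*(-3/23) = -9/23)
(-16 + c(-4))*Q(8, 12) = (-16 + 8*(-1 - 1*(-4))/(8 - 4))*(-9/23) = (-16 + 8*(-1 + 4)/4)*(-9/23) = (-16 + 8*(¼)*3)*(-9/23) = (-16 + 6)*(-9/23) = -10*(-9/23) = 90/23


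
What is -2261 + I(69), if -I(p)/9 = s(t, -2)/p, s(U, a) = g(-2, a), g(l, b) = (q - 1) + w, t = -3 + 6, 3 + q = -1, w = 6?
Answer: -52006/23 ≈ -2261.1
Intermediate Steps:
q = -4 (q = -3 - 1 = -4)
t = 3
g(l, b) = 1 (g(l, b) = (-4 - 1) + 6 = -5 + 6 = 1)
s(U, a) = 1
I(p) = -9/p
-2261 + I(69) = -2261 - 9/69 = -2261 - 9*1/69 = -2261 - 3/23 = -52006/23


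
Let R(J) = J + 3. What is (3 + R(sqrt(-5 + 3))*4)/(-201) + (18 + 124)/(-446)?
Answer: -5872/14941 - 4*I*sqrt(2)/201 ≈ -0.39301 - 0.028144*I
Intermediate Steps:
R(J) = 3 + J
(3 + R(sqrt(-5 + 3))*4)/(-201) + (18 + 124)/(-446) = (3 + (3 + sqrt(-5 + 3))*4)/(-201) + (18 + 124)/(-446) = (3 + (3 + sqrt(-2))*4)*(-1/201) + 142*(-1/446) = (3 + (3 + I*sqrt(2))*4)*(-1/201) - 71/223 = (3 + (12 + 4*I*sqrt(2)))*(-1/201) - 71/223 = (15 + 4*I*sqrt(2))*(-1/201) - 71/223 = (-5/67 - 4*I*sqrt(2)/201) - 71/223 = -5872/14941 - 4*I*sqrt(2)/201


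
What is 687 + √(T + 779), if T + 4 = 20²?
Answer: 687 + 5*√47 ≈ 721.28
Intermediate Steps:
T = 396 (T = -4 + 20² = -4 + 400 = 396)
687 + √(T + 779) = 687 + √(396 + 779) = 687 + √1175 = 687 + 5*√47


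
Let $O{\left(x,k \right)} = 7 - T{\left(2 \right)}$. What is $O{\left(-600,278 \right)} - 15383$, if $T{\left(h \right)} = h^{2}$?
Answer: $-15380$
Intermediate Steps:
$O{\left(x,k \right)} = 3$ ($O{\left(x,k \right)} = 7 - 2^{2} = 7 - 4 = 3$)
$O{\left(-600,278 \right)} - 15383 = 3 - 15383 = -15380$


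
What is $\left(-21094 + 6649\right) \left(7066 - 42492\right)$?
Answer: $511728570$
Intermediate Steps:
$\left(-21094 + 6649\right) \left(7066 - 42492\right) = \left(-14445\right) \left(-35426\right) = 511728570$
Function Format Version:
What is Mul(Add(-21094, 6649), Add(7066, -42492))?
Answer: 511728570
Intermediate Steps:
Mul(Add(-21094, 6649), Add(7066, -42492)) = Mul(-14445, -35426) = 511728570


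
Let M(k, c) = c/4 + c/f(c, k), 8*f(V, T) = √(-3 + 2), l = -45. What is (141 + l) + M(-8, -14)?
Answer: 185/2 + 112*I ≈ 92.5 + 112.0*I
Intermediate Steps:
f(V, T) = I/8 (f(V, T) = √(-3 + 2)/8 = √(-1)/8 = I/8)
M(k, c) = c/4 - 8*I*c (M(k, c) = c/4 + c/((I/8)) = c*(¼) + c*(-8*I) = c/4 - 8*I*c)
(141 + l) + M(-8, -14) = (141 - 45) + (¼)*(-14)*(1 - 32*I) = 96 + (-7/2 + 112*I) = 185/2 + 112*I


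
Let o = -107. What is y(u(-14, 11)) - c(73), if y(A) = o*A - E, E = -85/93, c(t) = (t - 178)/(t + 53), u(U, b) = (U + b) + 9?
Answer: -119087/186 ≈ -640.25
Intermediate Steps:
u(U, b) = 9 + U + b
c(t) = (-178 + t)/(53 + t)
E = -85/93 (E = -85*1/93 = -85/93 ≈ -0.91398)
y(A) = 85/93 - 107*A (y(A) = -107*A - 1*(-85/93) = -107*A + 85/93 = 85/93 - 107*A)
y(u(-14, 11)) - c(73) = (85/93 - 107*(9 - 14 + 11)) - (-178 + 73)/(53 + 73) = (85/93 - 107*6) - (-105)/126 = (85/93 - 642) - (-105)/126 = -59621/93 - 1*(-⅚) = -59621/93 + ⅚ = -119087/186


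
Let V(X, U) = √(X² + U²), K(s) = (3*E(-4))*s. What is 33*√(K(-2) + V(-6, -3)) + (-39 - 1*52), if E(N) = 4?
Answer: -91 + 33*I*√(24 - 3*√5) ≈ -91.0 + 137.23*I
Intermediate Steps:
K(s) = 12*s (K(s) = (3*4)*s = 12*s)
V(X, U) = √(U² + X²)
33*√(K(-2) + V(-6, -3)) + (-39 - 1*52) = 33*√(12*(-2) + √((-3)² + (-6)²)) + (-39 - 1*52) = 33*√(-24 + √(9 + 36)) + (-39 - 52) = 33*√(-24 + √45) - 91 = 33*√(-24 + 3*√5) - 91 = -91 + 33*√(-24 + 3*√5)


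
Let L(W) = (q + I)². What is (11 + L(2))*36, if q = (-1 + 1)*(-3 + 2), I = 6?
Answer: 1692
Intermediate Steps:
q = 0 (q = 0*(-1) = 0)
L(W) = 36 (L(W) = (0 + 6)² = 6² = 36)
(11 + L(2))*36 = (11 + 36)*36 = 47*36 = 1692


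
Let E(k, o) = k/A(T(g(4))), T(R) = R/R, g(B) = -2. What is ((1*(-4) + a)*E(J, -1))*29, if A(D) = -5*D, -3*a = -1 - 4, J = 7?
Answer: 1421/15 ≈ 94.733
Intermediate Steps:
a = 5/3 (a = -(-1 - 4)/3 = -⅓*(-5) = 5/3 ≈ 1.6667)
T(R) = 1
E(k, o) = -k/5 (E(k, o) = k/((-5*1)) = k/(-5) = k*(-⅕) = -k/5)
((1*(-4) + a)*E(J, -1))*29 = ((1*(-4) + 5/3)*(-⅕*7))*29 = ((-4 + 5/3)*(-7/5))*29 = -7/3*(-7/5)*29 = (49/15)*29 = 1421/15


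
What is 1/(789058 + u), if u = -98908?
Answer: 1/690150 ≈ 1.4490e-6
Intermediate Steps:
1/(789058 + u) = 1/(789058 - 98908) = 1/690150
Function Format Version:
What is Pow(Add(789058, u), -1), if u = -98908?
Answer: Rational(1, 690150) ≈ 1.4490e-6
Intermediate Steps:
Pow(Add(789058, u), -1) = Pow(Add(789058, -98908), -1) = Pow(690150, -1) = Rational(1, 690150)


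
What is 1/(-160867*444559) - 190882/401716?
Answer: -975064423010833/2052047755905182 ≈ -0.47517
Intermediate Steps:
1/(-160867*444559) - 190882/401716 = -1/160867*1/444559 - 190882*1/401716 = -1/71514872653 - 95441/200858 = -975064423010833/2052047755905182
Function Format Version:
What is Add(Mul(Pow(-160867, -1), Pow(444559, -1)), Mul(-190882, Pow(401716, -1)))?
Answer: Rational(-975064423010833, 2052047755905182) ≈ -0.47517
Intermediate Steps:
Add(Mul(Pow(-160867, -1), Pow(444559, -1)), Mul(-190882, Pow(401716, -1))) = Add(Mul(Rational(-1, 160867), Rational(1, 444559)), Mul(-190882, Rational(1, 401716))) = Add(Rational(-1, 71514872653), Rational(-95441, 200858)) = Rational(-975064423010833, 2052047755905182)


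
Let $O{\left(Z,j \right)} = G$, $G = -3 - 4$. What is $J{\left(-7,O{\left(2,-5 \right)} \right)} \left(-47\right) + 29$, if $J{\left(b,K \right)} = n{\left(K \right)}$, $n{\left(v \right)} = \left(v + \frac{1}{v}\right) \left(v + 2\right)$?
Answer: $- \frac{11547}{7} \approx -1649.6$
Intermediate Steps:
$G = -7$
$O{\left(Z,j \right)} = -7$
$n{\left(v \right)} = \left(2 + v\right) \left(v + \frac{1}{v}\right)$ ($n{\left(v \right)} = \left(v + \frac{1}{v}\right) \left(2 + v\right) = \left(2 + v\right) \left(v + \frac{1}{v}\right)$)
$J{\left(b,K \right)} = 1 + K^{2} + 2 K + \frac{2}{K}$
$J{\left(-7,O{\left(2,-5 \right)} \right)} \left(-47\right) + 29 = \left(1 + \left(-7\right)^{2} + 2 \left(-7\right) + \frac{2}{-7}\right) \left(-47\right) + 29 = \left(1 + 49 - 14 + 2 \left(- \frac{1}{7}\right)\right) \left(-47\right) + 29 = \left(1 + 49 - 14 - \frac{2}{7}\right) \left(-47\right) + 29 = \frac{250}{7} \left(-47\right) + 29 = - \frac{11750}{7} + 29 = - \frac{11547}{7}$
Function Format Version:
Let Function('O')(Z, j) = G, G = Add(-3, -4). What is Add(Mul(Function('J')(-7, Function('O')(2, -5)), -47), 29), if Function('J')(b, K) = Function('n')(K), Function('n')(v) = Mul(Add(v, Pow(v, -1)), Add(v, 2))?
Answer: Rational(-11547, 7) ≈ -1649.6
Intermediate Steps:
G = -7
Function('O')(Z, j) = -7
Function('n')(v) = Mul(Add(2, v), Add(v, Pow(v, -1))) (Function('n')(v) = Mul(Add(v, Pow(v, -1)), Add(2, v)) = Mul(Add(2, v), Add(v, Pow(v, -1))))
Function('J')(b, K) = Add(1, Pow(K, 2), Mul(2, K), Mul(2, Pow(K, -1)))
Add(Mul(Function('J')(-7, Function('O')(2, -5)), -47), 29) = Add(Mul(Add(1, Pow(-7, 2), Mul(2, -7), Mul(2, Pow(-7, -1))), -47), 29) = Add(Mul(Add(1, 49, -14, Mul(2, Rational(-1, 7))), -47), 29) = Add(Mul(Add(1, 49, -14, Rational(-2, 7)), -47), 29) = Add(Mul(Rational(250, 7), -47), 29) = Add(Rational(-11750, 7), 29) = Rational(-11547, 7)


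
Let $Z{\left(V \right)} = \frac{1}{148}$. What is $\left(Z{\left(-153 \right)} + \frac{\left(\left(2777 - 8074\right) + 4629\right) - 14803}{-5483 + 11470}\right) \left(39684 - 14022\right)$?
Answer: $- \frac{29302424151}{443038} \approx -66140.0$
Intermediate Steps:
$Z{\left(V \right)} = \frac{1}{148}$
$\left(Z{\left(-153 \right)} + \frac{\left(\left(2777 - 8074\right) + 4629\right) - 14803}{-5483 + 11470}\right) \left(39684 - 14022\right) = \left(\frac{1}{148} + \frac{\left(\left(2777 - 8074\right) + 4629\right) - 14803}{-5483 + 11470}\right) \left(39684 - 14022\right) = \left(\frac{1}{148} + \frac{\left(-5297 + 4629\right) - 14803}{5987}\right) 25662 = \left(\frac{1}{148} + \left(-668 - 14803\right) \frac{1}{5987}\right) 25662 = \left(\frac{1}{148} - \frac{15471}{5987}\right) 25662 = \left(- \frac{2283721}{886076}\right) 25662 = - \frac{29302424151}{443038}$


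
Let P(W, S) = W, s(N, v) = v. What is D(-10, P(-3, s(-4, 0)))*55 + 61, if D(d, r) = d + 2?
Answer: -379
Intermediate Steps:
D(d, r) = 2 + d
D(-10, P(-3, s(-4, 0)))*55 + 61 = (2 - 10)*55 + 61 = -8*55 + 61 = -440 + 61 = -379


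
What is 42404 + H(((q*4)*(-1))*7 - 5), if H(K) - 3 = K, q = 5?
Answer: 42262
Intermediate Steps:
H(K) = 3 + K
42404 + H(((q*4)*(-1))*7 - 5) = 42404 + (3 + (((5*4)*(-1))*7 - 5)) = 42404 + (3 + ((20*(-1))*7 - 5)) = 42404 + (3 + (-20*7 - 5)) = 42404 + (3 + (-140 - 5)) = 42404 + (3 - 145) = 42404 - 142 = 42262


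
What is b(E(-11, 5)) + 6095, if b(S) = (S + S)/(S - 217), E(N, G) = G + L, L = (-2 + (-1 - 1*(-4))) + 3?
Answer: 633871/104 ≈ 6094.9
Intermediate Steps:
L = 4 (L = (-2 + (-1 + 4)) + 3 = (-2 + 3) + 3 = 1 + 3 = 4)
E(N, G) = 4 + G (E(N, G) = G + 4 = 4 + G)
b(S) = 2*S/(-217 + S) (b(S) = (2*S)/(-217 + S) = 2*S/(-217 + S))
b(E(-11, 5)) + 6095 = 2*(4 + 5)/(-217 + (4 + 5)) + 6095 = 2*9/(-217 + 9) + 6095 = 2*9/(-208) + 6095 = 2*9*(-1/208) + 6095 = -9/104 + 6095 = 633871/104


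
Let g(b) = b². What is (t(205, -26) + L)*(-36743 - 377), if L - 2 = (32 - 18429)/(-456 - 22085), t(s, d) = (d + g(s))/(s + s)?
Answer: -3610758351488/924181 ≈ -3.9070e+6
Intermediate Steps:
t(s, d) = (d + s²)/(2*s) (t(s, d) = (d + s²)/(s + s) = (d + s²)/((2*s)) = (d + s²)*(1/(2*s)) = (d + s²)/(2*s))
L = 63479/22541 (L = 2 + (32 - 18429)/(-456 - 22085) = 2 - 18397/(-22541) = 2 - 18397*(-1/22541) = 2 + 18397/22541 = 63479/22541 ≈ 2.8162)
(t(205, -26) + L)*(-36743 - 377) = ((½)*(-26 + 205²)/205 + 63479/22541)*(-36743 - 377) = ((½)*(1/205)*(-26 + 42025) + 63479/22541)*(-37120) = ((½)*(1/205)*41999 + 63479/22541)*(-37120) = (41999/410 + 63479/22541)*(-37120) = (972725849/9241810)*(-37120) = -3610758351488/924181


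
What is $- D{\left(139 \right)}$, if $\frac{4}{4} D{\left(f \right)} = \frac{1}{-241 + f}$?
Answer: $\frac{1}{102} \approx 0.0098039$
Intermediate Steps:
$D{\left(f \right)} = \frac{1}{-241 + f}$
$- D{\left(139 \right)} = - \frac{1}{-241 + 139} = - \frac{1}{-102} = \left(-1\right) \left(- \frac{1}{102}\right) = \frac{1}{102}$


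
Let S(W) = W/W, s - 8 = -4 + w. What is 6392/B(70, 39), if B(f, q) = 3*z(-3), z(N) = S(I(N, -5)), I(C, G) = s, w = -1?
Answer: 6392/3 ≈ 2130.7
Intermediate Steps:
s = 3 (s = 8 + (-4 - 1) = 8 - 5 = 3)
I(C, G) = 3
S(W) = 1
z(N) = 1
B(f, q) = 3 (B(f, q) = 3*1 = 3)
6392/B(70, 39) = 6392/3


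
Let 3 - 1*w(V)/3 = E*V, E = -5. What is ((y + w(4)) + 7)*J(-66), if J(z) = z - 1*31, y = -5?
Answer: -6887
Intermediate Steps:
J(z) = -31 + z (J(z) = z - 31 = -31 + z)
w(V) = 9 + 15*V (w(V) = 9 - (-15)*V = 9 + 15*V)
((y + w(4)) + 7)*J(-66) = ((-5 + (9 + 15*4)) + 7)*(-31 - 66) = ((-5 + (9 + 60)) + 7)*(-97) = ((-5 + 69) + 7)*(-97) = (64 + 7)*(-97) = 71*(-97) = -6887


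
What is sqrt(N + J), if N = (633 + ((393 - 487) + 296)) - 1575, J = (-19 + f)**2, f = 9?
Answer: 8*I*sqrt(10) ≈ 25.298*I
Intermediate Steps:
J = 100 (J = (-19 + 9)**2 = (-10)**2 = 100)
N = -740 (N = (633 + (-94 + 296)) - 1575 = (633 + 202) - 1575 = 835 - 1575 = -740)
sqrt(N + J) = sqrt(-740 + 100) = sqrt(-640) = 8*I*sqrt(10)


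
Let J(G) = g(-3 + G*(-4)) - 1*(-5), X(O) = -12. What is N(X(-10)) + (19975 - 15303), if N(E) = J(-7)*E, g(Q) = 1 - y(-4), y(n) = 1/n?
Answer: 4597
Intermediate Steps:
y(n) = 1/n
g(Q) = 5/4 (g(Q) = 1 - 1/(-4) = 1 - 1*(-¼) = 1 + ¼ = 5/4)
J(G) = 25/4 (J(G) = 5/4 - 1*(-5) = 5/4 + 5 = 25/4)
N(E) = 25*E/4
N(X(-10)) + (19975 - 15303) = (25/4)*(-12) + (19975 - 15303) = -75 + 4672 = 4597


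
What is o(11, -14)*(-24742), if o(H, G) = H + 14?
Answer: -618550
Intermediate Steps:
o(H, G) = 14 + H
o(11, -14)*(-24742) = (14 + 11)*(-24742) = 25*(-24742) = -618550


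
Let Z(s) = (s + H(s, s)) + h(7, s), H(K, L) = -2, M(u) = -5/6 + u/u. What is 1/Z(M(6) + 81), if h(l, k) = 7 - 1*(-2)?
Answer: 6/529 ≈ 0.011342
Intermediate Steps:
M(u) = ⅙ (M(u) = -5*⅙ + 1 = -⅚ + 1 = ⅙)
h(l, k) = 9 (h(l, k) = 7 + 2 = 9)
Z(s) = 7 + s (Z(s) = (s - 2) + 9 = (-2 + s) + 9 = 7 + s)
1/Z(M(6) + 81) = 1/(7 + (⅙ + 81)) = 1/(7 + 487/6) = 1/(529/6) = 6/529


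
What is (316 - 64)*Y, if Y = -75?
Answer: -18900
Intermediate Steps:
(316 - 64)*Y = (316 - 64)*(-75) = 252*(-75) = -18900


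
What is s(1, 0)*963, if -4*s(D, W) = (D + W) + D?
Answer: -963/2 ≈ -481.50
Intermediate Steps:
s(D, W) = -D/2 - W/4 (s(D, W) = -((D + W) + D)/4 = -(W + 2*D)/4 = -D/2 - W/4)
s(1, 0)*963 = (-1/2*1 - 1/4*0)*963 = (-1/2 + 0)*963 = -1/2*963 = -963/2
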